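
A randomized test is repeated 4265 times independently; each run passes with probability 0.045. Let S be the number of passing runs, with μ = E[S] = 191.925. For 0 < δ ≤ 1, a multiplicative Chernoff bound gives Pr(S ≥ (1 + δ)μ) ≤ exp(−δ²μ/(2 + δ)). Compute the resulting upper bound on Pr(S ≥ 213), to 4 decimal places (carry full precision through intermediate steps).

Write 213 = (1 + δ)μ, so δ = 213/191.925 − 1 = 0.1098085…
Then the exponent is δ²μ/(2 + δ) = (213 − μ)² / (μ·(2 + δ)) = 1.096884.
Bound = exp(−1.096884) = 0.33391.

0.3339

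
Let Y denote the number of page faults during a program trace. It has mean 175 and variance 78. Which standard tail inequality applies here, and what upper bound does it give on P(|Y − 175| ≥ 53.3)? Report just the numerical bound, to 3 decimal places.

Mean and variance are known, so Chebyshev's inequality applies.
Chebyshev: P(|Y − μ| ≥ t) ≤ Var(Y)/t².
Bound = 78 / 2840.89 = 0.0275.

0.027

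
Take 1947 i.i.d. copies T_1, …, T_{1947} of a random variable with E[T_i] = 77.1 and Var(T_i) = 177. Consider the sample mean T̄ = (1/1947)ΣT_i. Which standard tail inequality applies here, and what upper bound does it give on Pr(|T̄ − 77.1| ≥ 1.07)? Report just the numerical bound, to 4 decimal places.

With mean and variance of each term known, Chebyshev's inequality bounds the deviation of the sum (or sample mean).
Var(T̄) = Var(T_i)/n = 177/1947 = 0.090909.
Chebyshev: Pr(|T̄ − 77.1| ≥ 1.07) ≤ Var(T̄)/(1.07)² = 177/(1947·1.07²) = 0.0794.

0.0794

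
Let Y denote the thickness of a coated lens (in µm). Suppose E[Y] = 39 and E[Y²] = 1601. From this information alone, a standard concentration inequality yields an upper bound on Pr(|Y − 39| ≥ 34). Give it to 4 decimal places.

The first two moments determine the variance, so Chebyshev's inequality is the sharpest standard bound available.
Var(Y) = E[Y²] − (E[Y])² = 1601 − 1521 = 80.
Chebyshev's inequality: Pr(|Y − μ| ≥ t) ≤ Var(Y)/t² = 80/1156 = 0.0692.

0.0692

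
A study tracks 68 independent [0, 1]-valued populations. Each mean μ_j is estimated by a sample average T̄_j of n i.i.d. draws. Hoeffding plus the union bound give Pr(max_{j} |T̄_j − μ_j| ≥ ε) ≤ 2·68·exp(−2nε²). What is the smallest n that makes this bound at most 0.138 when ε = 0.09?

Need 2·68·exp(−2nε²) ≤ 0.138, i.e. exp(−2nε²) ≤ 0.138/136.
So 2nε² ≥ ln(136/0.138) = 6.893156.
Hence n ≥ 6.893156/(2·0.09²) = 425.503.
The smallest integer n is 426.

426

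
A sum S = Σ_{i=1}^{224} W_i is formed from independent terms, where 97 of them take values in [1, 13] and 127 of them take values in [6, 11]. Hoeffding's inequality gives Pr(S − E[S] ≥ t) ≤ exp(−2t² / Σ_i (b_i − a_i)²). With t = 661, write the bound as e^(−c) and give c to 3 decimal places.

Σ(b_i − a_i)² = 97·12² + 127·5² = 17143.
c = 2t² / 17143 = 2·661² / 17143 = 50.9737.

50.974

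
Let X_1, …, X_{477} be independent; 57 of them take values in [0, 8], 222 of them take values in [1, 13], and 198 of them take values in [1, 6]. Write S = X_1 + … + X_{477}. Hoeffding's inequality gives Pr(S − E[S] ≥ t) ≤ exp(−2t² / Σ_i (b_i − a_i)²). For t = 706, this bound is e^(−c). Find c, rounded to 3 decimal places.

24.574

Σ(b_i − a_i)² = 57·8² + 222·12² + 198·5² = 40566.
c = 2t² / 40566 = 2·706² / 40566 = 24.5741.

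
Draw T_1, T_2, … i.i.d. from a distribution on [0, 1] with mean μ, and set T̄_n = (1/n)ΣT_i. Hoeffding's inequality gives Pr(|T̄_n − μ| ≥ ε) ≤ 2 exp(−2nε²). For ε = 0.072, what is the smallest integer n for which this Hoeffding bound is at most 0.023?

431

Require 2·exp(−2nε²) ≤ 0.023, i.e. 2nε² ≥ ln(2/0.023) = 4.465408.
So n ≥ 4.465408 / (2·0.072²) = 430.691.
The smallest integer n is 431.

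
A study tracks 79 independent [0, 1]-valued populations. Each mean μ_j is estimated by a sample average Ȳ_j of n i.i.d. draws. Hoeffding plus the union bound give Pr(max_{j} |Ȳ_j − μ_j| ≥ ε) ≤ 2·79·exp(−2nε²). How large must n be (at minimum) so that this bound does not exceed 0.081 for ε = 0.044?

Need 2·79·exp(−2nε²) ≤ 0.081, i.e. exp(−2nε²) ≤ 0.081/158.
So 2nε² ≥ ln(158/0.081) = 7.575901.
Hence n ≥ 7.575901/(2·0.044²) = 1956.586.
The smallest integer n is 1957.

1957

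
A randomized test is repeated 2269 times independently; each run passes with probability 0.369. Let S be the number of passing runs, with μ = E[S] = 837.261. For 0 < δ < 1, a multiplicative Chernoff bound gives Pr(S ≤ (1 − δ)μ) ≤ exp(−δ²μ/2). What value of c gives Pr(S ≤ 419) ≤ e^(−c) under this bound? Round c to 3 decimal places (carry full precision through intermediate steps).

104.473

Write 419 = (1 − δ)μ, so δ = 1 − 419/837.261 = 0.4995587…
Then the exponent is δ²μ/2 = (μ − 419)²/(2μ) = 104.472957.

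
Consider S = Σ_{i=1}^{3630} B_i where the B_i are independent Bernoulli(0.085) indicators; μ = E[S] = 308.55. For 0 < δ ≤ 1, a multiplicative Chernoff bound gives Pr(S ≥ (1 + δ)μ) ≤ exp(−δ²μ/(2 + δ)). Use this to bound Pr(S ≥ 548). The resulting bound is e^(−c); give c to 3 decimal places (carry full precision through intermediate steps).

66.939

Write 548 = (1 + δ)μ, so δ = 548/308.55 − 1 = 0.7760493…
Then the exponent is δ²μ/(2 + δ) = (548 − μ)² / (μ·(2 + δ)) = 66.938652.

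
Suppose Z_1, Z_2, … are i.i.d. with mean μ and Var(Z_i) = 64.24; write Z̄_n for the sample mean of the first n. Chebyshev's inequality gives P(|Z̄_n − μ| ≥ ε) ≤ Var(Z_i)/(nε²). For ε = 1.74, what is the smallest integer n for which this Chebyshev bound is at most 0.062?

343

Require 64.24/(n·1.74²) ≤ 0.062, i.e. n ≥ 64.24/(0.062·1.74²) = 342.228.
The smallest integer n is 343.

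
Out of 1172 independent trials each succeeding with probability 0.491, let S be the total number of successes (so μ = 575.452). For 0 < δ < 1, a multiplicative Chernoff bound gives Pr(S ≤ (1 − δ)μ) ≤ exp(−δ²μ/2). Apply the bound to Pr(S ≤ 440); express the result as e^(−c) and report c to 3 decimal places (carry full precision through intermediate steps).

Write 440 = (1 − δ)μ, so δ = 1 − 440/575.452 = 0.2353837…
Then the exponent is δ²μ/2 = (μ − 440)²/(2μ) = 15.941594.

15.942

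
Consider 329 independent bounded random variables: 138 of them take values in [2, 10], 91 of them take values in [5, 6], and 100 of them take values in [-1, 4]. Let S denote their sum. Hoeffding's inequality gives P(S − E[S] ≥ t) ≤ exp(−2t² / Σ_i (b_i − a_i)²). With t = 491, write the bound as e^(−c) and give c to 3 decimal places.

Σ(b_i − a_i)² = 138·8² + 91·1² + 100·5² = 11423.
c = 2t² / 11423 = 2·491² / 11423 = 42.2098.

42.210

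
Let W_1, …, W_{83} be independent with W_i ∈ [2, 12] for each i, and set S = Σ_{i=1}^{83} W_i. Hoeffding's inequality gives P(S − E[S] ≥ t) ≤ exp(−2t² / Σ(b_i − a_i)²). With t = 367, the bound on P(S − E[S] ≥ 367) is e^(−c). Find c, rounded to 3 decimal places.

32.455

Σ(b_i − a_i)² = 83·(10)² = 8300.
c = 2t²/8300 = 2·367²/8300 = 32.4552.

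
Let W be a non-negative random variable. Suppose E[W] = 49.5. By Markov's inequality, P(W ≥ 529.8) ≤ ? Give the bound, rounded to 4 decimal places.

0.0934

Markov's inequality: for a non-negative random variable, P(W ≥ a) ≤ E[W]/a.
Here E[W] = 49.5 and a = 529.8, so the bound is 49.5/529.8 = 0.0934.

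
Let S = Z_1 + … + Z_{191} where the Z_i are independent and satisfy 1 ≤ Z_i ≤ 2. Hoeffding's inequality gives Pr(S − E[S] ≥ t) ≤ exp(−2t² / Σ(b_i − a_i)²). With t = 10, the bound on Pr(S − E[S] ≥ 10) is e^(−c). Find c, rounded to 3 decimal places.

Σ(b_i − a_i)² = 191·(1)² = 191.
c = 2t²/191 = 2·10²/191 = 1.0471.

1.047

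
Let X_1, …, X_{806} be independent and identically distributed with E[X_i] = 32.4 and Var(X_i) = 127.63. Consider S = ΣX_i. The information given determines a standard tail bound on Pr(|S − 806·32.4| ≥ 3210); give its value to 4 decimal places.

0.0100

With mean and variance of each term known, Chebyshev's inequality bounds the deviation of the sum (or sample mean).
Var(S) = n·Var(X_i) = 806·127.63 = 102869.78.
Chebyshev: Pr(|S − 806·32.4| ≥ 3210) ≤ Var(S)/3210² = 102869.78/10304100 = 0.0100.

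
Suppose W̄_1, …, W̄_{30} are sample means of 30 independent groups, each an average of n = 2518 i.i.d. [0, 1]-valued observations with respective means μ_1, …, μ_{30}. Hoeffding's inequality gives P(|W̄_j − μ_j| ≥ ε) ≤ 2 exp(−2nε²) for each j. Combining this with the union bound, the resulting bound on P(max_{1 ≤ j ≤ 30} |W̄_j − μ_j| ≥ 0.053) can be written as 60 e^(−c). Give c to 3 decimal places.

Union bound over the 30 events: P(max_{1 ≤ j ≤ 30} |W̄_j − μ_j| ≥ 0.053) ≤ 30·2·exp(−2nε²) = 60 exp(−2·2518·0.053²).
So c = 2·2518·0.053² = 14.1461.

14.146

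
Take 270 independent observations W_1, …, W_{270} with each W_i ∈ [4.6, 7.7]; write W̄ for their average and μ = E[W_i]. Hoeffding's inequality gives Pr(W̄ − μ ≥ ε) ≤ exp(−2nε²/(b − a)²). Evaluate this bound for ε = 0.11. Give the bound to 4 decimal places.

Exponent: 2nε²/(b − a)² = 2·270·0.11² / 3.1² = 0.67992.
Bound = exp(−0.67992) = 0.50666.

0.5067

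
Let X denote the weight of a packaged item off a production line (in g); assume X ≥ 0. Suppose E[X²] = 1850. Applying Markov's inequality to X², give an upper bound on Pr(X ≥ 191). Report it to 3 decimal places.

0.051

Since X ≥ 0, the event {X ≥ 191} is the same as {X² ≥ 36481}.
Markov's inequality applied to X² gives Pr(X² ≥ 36481) ≤ E[X²]/36481 = 1850/36481 = 0.0507.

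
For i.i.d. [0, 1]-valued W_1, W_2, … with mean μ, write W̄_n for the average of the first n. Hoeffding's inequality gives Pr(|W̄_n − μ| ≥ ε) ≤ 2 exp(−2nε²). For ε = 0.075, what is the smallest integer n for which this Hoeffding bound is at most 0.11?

Require 2·exp(−2nε²) ≤ 0.11, i.e. 2nε² ≥ ln(2/0.11) = 2.900422.
So n ≥ 2.900422 / (2·0.075²) = 257.815.
The smallest integer n is 258.

258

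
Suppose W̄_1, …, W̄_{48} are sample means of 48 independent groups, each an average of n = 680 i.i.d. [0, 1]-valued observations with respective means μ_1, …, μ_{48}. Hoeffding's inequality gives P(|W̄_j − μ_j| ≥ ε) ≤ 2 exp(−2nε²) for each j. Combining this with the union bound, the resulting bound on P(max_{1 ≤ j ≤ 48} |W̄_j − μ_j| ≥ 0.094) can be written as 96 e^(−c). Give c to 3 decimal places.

12.017

Union bound over the 48 events: P(max_{1 ≤ j ≤ 48} |W̄_j − μ_j| ≥ 0.094) ≤ 48·2·exp(−2nε²) = 96 exp(−2·680·0.094²).
So c = 2·680·0.094² = 12.0170.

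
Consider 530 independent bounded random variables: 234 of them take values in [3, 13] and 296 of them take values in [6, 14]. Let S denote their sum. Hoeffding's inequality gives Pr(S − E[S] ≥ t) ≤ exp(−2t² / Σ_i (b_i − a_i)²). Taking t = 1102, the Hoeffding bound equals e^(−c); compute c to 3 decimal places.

57.359

Σ(b_i − a_i)² = 234·10² + 296·8² = 42344.
c = 2t² / 42344 = 2·1102² / 42344 = 57.3590.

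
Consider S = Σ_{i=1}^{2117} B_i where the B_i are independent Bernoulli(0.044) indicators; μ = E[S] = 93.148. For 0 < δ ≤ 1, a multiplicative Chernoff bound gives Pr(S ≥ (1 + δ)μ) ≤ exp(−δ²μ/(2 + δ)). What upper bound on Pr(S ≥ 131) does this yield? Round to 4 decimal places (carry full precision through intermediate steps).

Write 131 = (1 + δ)μ, so δ = 131/93.148 − 1 = 0.4063641…
Then the exponent is δ²μ/(2 + δ) = (131 − μ)² / (μ·(2 + δ)) = 6.392089.
Bound = exp(−6.392089) = 0.00167.

0.0017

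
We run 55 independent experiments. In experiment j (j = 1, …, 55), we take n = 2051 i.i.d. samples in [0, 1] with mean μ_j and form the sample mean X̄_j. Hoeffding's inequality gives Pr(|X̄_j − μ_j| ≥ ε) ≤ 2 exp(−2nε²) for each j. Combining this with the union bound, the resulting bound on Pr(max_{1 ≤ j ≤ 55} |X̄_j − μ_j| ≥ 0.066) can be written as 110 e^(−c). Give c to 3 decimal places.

17.868

Union bound over the 55 events: Pr(max_{1 ≤ j ≤ 55} |X̄_j − μ_j| ≥ 0.066) ≤ 55·2·exp(−2nε²) = 110 exp(−2·2051·0.066²).
So c = 2·2051·0.066² = 17.8683.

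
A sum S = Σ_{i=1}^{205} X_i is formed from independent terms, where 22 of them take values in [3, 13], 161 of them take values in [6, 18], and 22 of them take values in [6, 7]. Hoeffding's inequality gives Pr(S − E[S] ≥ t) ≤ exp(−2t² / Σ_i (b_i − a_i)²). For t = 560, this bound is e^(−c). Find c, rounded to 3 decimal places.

24.687

Σ(b_i − a_i)² = 22·10² + 161·12² + 22·1² = 25406.
c = 2t² / 25406 = 2·560² / 25406 = 24.6871.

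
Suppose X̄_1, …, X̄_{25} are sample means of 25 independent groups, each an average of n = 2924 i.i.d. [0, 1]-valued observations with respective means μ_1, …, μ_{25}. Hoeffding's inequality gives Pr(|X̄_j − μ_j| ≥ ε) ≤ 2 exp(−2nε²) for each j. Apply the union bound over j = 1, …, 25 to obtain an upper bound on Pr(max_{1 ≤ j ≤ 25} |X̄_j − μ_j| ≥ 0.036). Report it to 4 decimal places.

0.0256

Per-experiment Hoeffding bound: 2·exp(−2·2924·0.036²) = 2·exp(−7.57901) = 0.0010221.
Union bound over 25 events: 25·0.0010221 = 0.02555.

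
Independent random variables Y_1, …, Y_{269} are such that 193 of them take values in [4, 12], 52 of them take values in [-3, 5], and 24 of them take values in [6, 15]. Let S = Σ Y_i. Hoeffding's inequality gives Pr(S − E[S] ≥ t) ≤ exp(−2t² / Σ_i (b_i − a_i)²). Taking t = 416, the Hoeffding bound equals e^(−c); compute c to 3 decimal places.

Σ(b_i − a_i)² = 193·8² + 52·8² + 24·9² = 17624.
c = 2t² / 17624 = 2·416² / 17624 = 19.6387.

19.639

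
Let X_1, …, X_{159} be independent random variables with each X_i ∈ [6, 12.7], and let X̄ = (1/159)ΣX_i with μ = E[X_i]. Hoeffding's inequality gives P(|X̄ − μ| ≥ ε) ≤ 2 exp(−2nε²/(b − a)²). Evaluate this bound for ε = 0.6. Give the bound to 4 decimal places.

0.1561

Exponent: 2nε²/(b − a)² = 2·159·0.6² / 6.7² = 2.55023.
Bound = 2·exp(−2.55023) = 0.15613.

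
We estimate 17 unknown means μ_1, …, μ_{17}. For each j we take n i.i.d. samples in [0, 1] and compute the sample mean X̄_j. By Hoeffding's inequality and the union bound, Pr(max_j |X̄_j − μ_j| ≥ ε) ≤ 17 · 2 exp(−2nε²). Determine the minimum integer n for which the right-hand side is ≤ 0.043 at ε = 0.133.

189

Need 2·17·exp(−2nε²) ≤ 0.043, i.e. exp(−2nε²) ≤ 0.043/34.
So 2nε² ≥ ln(34/0.043) = 6.672916.
Hence n ≥ 6.672916/(2·0.133²) = 188.618.
The smallest integer n is 189.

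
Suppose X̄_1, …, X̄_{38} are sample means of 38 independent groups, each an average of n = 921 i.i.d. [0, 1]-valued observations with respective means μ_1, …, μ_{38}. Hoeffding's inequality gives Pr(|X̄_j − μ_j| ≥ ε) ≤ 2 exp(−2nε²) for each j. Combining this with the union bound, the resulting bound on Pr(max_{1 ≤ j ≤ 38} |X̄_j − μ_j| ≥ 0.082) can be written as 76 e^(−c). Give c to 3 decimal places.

Union bound over the 38 events: Pr(max_{1 ≤ j ≤ 38} |X̄_j − μ_j| ≥ 0.082) ≤ 38·2·exp(−2nε²) = 76 exp(−2·921·0.082²).
So c = 2·921·0.082² = 12.3856.

12.386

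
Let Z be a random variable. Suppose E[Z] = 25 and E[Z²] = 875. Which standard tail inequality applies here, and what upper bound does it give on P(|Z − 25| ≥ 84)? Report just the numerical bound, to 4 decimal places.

The first two moments determine the variance, so Chebyshev's inequality is the sharpest standard bound available.
Var(Z) = E[Z²] − (E[Z])² = 875 − 625 = 250.
Chebyshev's inequality: P(|Z − μ| ≥ t) ≤ Var(Z)/t² = 250/7056 = 0.0354.

0.0354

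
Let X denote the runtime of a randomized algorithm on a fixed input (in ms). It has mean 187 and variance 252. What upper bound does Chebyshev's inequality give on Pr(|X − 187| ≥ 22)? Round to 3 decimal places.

Chebyshev: Pr(|X − μ| ≥ t) ≤ Var(X)/t².
Bound = 252 / 484 = 0.5207.

0.521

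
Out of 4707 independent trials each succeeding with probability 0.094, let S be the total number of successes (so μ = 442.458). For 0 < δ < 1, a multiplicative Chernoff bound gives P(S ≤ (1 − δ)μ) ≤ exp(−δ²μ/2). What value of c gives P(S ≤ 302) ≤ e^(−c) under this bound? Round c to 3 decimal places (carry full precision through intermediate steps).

22.294

Write 302 = (1 − δ)μ, so δ = 1 − 302/442.458 = 0.3174493…
Then the exponent is δ²μ/2 = (μ − 302)²/(2μ) = 22.294150.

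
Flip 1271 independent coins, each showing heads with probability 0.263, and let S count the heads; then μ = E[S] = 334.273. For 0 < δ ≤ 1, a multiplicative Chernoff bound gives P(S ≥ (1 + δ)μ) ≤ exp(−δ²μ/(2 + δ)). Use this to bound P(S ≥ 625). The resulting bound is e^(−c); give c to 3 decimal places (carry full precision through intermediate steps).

88.111

Write 625 = (1 + δ)μ, so δ = 625/334.273 − 1 = 0.8697292…
Then the exponent is δ²μ/(2 + δ) = (625 − μ)² / (μ·(2 + δ)) = 88.110672.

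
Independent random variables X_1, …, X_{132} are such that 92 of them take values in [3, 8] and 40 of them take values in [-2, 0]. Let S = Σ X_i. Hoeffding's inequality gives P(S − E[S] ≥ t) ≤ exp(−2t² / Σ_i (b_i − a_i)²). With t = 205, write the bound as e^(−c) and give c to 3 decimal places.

34.167

Σ(b_i − a_i)² = 92·5² + 40·2² = 2460.
c = 2t² / 2460 = 2·205² / 2460 = 34.1667.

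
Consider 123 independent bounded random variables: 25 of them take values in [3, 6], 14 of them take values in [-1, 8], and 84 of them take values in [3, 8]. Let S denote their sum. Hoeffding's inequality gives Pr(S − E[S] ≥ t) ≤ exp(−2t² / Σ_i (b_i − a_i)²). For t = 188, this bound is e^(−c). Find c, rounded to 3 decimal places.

Σ(b_i − a_i)² = 25·3² + 14·9² + 84·5² = 3459.
c = 2t² / 3459 = 2·188² / 3459 = 20.4360.

20.436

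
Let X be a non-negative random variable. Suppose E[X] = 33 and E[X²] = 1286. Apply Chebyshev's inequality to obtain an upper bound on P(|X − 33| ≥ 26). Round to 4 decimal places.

0.2914

Var(X) = E[X²] − (E[X])² = 1286 − 1089 = 197.
Chebyshev's inequality: P(|X − μ| ≥ t) ≤ Var(X)/t² = 197/676 = 0.2914.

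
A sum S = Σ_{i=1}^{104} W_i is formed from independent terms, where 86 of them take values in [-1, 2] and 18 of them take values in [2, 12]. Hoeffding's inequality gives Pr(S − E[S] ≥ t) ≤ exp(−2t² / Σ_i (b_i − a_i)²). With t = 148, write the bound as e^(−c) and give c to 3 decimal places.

17.019

Σ(b_i − a_i)² = 86·3² + 18·10² = 2574.
c = 2t² / 2574 = 2·148² / 2574 = 17.0194.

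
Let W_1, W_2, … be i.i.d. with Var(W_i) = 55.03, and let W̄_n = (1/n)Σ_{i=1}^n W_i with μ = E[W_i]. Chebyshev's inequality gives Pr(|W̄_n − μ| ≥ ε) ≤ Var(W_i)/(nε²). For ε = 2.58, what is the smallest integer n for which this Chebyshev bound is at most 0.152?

Require 55.03/(n·2.58²) ≤ 0.152, i.e. n ≥ 55.03/(0.152·2.58²) = 54.390.
The smallest integer n is 55.

55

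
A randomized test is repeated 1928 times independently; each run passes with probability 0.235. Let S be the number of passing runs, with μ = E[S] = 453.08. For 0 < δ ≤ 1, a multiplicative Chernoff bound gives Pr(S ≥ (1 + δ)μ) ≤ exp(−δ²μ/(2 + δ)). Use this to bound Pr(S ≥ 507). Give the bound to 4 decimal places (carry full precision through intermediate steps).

0.0484

Write 507 = (1 + δ)μ, so δ = 507/453.08 − 1 = 0.1190077…
Then the exponent is δ²μ/(2 + δ) = (507 − μ)² / (μ·(2 + δ)) = 3.028254.
Bound = exp(−3.028254) = 0.04840.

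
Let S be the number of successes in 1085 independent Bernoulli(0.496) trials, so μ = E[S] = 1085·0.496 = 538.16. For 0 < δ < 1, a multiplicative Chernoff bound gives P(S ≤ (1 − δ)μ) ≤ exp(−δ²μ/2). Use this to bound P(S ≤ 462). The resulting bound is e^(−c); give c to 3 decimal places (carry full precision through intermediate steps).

5.389

Write 462 = (1 − δ)μ, so δ = 1 − 462/538.16 = 0.1415193…
Then the exponent is δ²μ/2 = (μ − 462)²/(2μ) = 5.389053.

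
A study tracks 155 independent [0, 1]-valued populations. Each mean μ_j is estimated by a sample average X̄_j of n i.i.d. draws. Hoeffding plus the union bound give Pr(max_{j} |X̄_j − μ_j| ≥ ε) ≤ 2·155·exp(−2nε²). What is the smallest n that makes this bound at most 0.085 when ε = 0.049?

1708

Need 2·155·exp(−2nε²) ≤ 0.085, i.e. exp(−2nε²) ≤ 0.085/310.
So 2nε² ≥ ln(310/0.085) = 8.201676.
Hence n ≥ 8.201676/(2·0.049²) = 1707.971.
The smallest integer n is 1708.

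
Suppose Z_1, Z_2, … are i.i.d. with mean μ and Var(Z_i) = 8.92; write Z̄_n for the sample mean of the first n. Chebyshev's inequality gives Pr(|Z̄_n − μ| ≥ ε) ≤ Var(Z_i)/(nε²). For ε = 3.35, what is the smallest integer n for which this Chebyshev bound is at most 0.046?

18

Require 8.92/(n·3.35²) ≤ 0.046, i.e. n ≥ 8.92/(0.046·3.35²) = 17.279.
The smallest integer n is 18.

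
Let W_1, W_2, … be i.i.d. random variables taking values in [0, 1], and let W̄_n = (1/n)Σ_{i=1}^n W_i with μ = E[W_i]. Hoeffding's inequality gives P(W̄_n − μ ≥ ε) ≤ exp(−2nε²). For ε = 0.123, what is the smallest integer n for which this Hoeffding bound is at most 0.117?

Require exp(−2nε²) ≤ 0.117, i.e. 2nε² ≥ ln(1/0.117) = 2.145581.
So n ≥ 2.145581 / (2·0.123²) = 70.910.
The smallest integer n is 71.

71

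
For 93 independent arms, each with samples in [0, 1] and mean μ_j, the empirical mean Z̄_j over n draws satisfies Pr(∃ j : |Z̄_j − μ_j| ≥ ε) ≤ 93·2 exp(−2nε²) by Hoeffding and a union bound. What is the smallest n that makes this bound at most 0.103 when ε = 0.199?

Need 2·93·exp(−2nε²) ≤ 0.103, i.e. exp(−2nε²) ≤ 0.103/186.
So 2nε² ≥ ln(186/0.103) = 7.498773.
Hence n ≥ 7.498773/(2·0.199²) = 94.679.
The smallest integer n is 95.

95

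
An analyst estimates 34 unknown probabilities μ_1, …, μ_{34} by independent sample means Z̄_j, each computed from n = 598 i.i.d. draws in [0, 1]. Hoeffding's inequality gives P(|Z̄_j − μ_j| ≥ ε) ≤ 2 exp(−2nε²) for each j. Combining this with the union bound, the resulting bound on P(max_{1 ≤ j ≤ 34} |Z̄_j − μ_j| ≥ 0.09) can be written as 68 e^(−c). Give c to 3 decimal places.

Union bound over the 34 events: P(max_{1 ≤ j ≤ 34} |Z̄_j − μ_j| ≥ 0.09) ≤ 34·2·exp(−2nε²) = 68 exp(−2·598·0.09²).
So c = 2·598·0.09² = 9.6876.

9.688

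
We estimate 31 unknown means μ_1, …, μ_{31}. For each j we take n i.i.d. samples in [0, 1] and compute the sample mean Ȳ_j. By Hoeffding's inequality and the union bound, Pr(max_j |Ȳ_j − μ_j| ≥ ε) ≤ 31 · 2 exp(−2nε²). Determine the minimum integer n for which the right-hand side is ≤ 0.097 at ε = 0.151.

Need 2·31·exp(−2nε²) ≤ 0.097, i.e. exp(−2nε²) ≤ 0.097/62.
So 2nε² ≥ ln(62/0.097) = 6.460179.
Hence n ≥ 6.460179/(2·0.151²) = 141.664.
The smallest integer n is 142.

142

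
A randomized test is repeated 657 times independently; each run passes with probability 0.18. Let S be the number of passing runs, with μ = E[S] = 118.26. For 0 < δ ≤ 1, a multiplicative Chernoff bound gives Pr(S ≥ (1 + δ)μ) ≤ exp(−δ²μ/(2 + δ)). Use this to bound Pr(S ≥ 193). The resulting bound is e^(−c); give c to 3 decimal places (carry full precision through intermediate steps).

17.947

Write 193 = (1 + δ)μ, so δ = 193/118.26 − 1 = 0.6319973…
Then the exponent is δ²μ/(2 + δ) = (193 − μ)² / (μ·(2 + δ)) = 17.946629.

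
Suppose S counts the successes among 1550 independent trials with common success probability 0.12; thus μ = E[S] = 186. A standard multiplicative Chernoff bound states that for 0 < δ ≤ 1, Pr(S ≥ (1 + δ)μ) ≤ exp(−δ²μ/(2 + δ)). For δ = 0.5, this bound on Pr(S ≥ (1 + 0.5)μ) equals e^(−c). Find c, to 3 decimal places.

18.600

c = δ²μ/(2 + δ) = 0.5²·186/(2 + 0.5) = 18.6000.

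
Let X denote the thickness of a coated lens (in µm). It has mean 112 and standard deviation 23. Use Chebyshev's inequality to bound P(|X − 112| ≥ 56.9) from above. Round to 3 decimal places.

0.163

Chebyshev: P(|X − μ| ≥ t) ≤ Var(X)/t².
Var(X) = σ² = 23² = 529.
Bound = 529 / 3237.61 = 0.1634.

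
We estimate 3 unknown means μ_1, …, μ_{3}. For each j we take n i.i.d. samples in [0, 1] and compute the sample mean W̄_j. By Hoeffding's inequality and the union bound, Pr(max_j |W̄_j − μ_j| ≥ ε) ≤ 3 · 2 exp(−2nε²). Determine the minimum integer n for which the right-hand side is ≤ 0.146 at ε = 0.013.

Need 2·3·exp(−2nε²) ≤ 0.146, i.e. exp(−2nε²) ≤ 0.146/6.
So 2nε² ≥ ln(6/0.146) = 3.715908.
Hence n ≥ 3.715908/(2·0.013²) = 10993.811.
The smallest integer n is 10994.

10994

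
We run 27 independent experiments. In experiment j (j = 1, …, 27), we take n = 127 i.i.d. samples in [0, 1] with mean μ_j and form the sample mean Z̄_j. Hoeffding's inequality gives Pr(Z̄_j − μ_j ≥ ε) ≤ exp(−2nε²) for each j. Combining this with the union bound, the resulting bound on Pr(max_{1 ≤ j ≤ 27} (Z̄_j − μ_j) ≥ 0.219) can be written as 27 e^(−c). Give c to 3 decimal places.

Union bound over the 27 events: Pr(max_{1 ≤ j ≤ 27} (Z̄_j − μ_j) ≥ 0.219) ≤ 27·exp(−2nε²) = 27 exp(−2·127·0.219²).
So c = 2·127·0.219² = 12.1821.

12.182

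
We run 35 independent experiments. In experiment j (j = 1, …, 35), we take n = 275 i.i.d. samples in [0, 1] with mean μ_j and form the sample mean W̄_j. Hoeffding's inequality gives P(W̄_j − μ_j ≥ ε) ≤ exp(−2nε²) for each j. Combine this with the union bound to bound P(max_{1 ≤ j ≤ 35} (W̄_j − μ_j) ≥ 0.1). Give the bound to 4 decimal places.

Per-experiment Hoeffding bound: exp(−2·275·0.1²) = exp(−5.50000) = 0.0040868.
Union bound over 35 events: 35·0.0040868 = 0.14304.

0.1430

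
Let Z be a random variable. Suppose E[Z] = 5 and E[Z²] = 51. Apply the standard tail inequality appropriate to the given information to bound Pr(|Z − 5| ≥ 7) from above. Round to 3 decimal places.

The first two moments determine the variance, so Chebyshev's inequality is the sharpest standard bound available.
Var(Z) = E[Z²] − (E[Z])² = 51 − 25 = 26.
Chebyshev's inequality: Pr(|Z − μ| ≥ t) ≤ Var(Z)/t² = 26/49 = 0.5306.

0.531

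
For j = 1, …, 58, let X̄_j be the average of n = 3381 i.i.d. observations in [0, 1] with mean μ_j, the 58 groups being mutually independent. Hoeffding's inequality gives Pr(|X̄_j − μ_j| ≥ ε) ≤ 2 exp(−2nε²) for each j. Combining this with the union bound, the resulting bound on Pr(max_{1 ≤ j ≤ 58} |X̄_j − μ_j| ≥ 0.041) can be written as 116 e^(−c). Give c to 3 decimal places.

11.367

Union bound over the 58 events: Pr(max_{1 ≤ j ≤ 58} |X̄_j − μ_j| ≥ 0.041) ≤ 58·2·exp(−2nε²) = 116 exp(−2·3381·0.041²).
So c = 2·3381·0.041² = 11.3669.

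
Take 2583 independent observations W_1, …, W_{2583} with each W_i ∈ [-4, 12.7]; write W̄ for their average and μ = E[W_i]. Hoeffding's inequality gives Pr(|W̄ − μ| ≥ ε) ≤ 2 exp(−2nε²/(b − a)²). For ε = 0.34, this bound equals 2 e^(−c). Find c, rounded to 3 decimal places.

c = 2nε²/(b − a)² = 2·2583·0.34² / 16.7² = 2.1413.

2.141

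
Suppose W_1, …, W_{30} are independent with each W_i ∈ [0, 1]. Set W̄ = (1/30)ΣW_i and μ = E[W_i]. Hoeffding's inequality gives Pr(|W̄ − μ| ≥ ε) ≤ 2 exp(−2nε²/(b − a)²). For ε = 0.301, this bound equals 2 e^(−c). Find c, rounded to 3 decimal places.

5.436

c = 2nε²/(b − a)² = 2·30·0.301² / 1² = 5.4361.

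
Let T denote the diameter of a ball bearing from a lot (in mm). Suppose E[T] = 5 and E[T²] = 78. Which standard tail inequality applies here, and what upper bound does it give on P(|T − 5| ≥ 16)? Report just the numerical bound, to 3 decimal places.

The first two moments determine the variance, so Chebyshev's inequality is the sharpest standard bound available.
Var(T) = E[T²] − (E[T])² = 78 − 25 = 53.
Chebyshev's inequality: P(|T − μ| ≥ t) ≤ Var(T)/t² = 53/256 = 0.2070.

0.207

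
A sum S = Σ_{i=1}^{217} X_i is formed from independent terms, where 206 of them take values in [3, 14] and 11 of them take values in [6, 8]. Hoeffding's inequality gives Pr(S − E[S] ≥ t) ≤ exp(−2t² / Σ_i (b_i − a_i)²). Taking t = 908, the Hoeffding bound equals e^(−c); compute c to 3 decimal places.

66.036

Σ(b_i − a_i)² = 206·11² + 11·2² = 24970.
c = 2t² / 24970 = 2·908² / 24970 = 66.0364.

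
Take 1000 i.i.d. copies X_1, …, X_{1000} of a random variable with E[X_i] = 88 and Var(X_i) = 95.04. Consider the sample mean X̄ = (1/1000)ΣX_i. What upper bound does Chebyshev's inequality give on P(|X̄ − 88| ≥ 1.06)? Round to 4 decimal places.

0.0846

Var(X̄) = Var(X_i)/n = 95.04/1000 = 0.09504.
Chebyshev: P(|X̄ − 88| ≥ 1.06) ≤ Var(X̄)/(1.06)² = 95.04/(1000·1.06²) = 0.0846.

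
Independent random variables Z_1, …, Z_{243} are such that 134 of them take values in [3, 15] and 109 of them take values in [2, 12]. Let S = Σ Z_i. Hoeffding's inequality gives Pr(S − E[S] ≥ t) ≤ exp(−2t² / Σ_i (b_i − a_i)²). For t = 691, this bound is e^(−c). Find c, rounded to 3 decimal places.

31.625

Σ(b_i − a_i)² = 134·12² + 109·10² = 30196.
c = 2t² / 30196 = 2·691² / 30196 = 31.6254.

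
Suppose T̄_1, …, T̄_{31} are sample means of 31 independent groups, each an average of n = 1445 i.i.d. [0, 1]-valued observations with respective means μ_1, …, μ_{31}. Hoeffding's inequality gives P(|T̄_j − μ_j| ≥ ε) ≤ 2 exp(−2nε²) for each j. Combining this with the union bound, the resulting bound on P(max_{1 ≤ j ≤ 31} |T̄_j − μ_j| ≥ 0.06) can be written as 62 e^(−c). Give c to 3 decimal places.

Union bound over the 31 events: P(max_{1 ≤ j ≤ 31} |T̄_j − μ_j| ≥ 0.06) ≤ 31·2·exp(−2nε²) = 62 exp(−2·1445·0.06²).
So c = 2·1445·0.06² = 10.4040.

10.404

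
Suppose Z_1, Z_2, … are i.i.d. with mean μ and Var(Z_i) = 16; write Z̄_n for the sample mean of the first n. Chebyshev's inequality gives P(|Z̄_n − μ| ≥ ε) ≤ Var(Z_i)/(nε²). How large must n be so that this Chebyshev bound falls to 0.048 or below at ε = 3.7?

25

Require 16/(n·3.7²) ≤ 0.048, i.e. n ≥ 16/(0.048·3.7²) = 24.349.
The smallest integer n is 25.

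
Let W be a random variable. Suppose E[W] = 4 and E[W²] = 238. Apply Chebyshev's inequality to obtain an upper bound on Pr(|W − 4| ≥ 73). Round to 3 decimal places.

Var(W) = E[W²] − (E[W])² = 238 − 16 = 222.
Chebyshev's inequality: Pr(|W − μ| ≥ t) ≤ Var(W)/t² = 222/5329 = 0.0417.

0.042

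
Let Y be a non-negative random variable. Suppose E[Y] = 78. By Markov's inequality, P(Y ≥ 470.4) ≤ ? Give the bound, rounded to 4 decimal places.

0.1658

Markov's inequality: for a non-negative random variable, P(Y ≥ a) ≤ E[Y]/a.
Here E[Y] = 78 and a = 470.4, so the bound is 78/470.4 = 0.1658.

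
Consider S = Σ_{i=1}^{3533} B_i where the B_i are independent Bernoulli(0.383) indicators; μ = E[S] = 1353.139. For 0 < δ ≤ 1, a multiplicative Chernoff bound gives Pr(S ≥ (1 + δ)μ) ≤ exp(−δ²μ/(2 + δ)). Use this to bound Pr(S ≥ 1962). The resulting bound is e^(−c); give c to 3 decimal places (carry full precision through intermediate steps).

111.824

Write 1962 = (1 + δ)μ, so δ = 1962/1353.139 − 1 = 0.4499619…
Then the exponent is δ²μ/(2 + δ) = (1962 − μ)² / (μ·(2 + δ)) = 111.823883.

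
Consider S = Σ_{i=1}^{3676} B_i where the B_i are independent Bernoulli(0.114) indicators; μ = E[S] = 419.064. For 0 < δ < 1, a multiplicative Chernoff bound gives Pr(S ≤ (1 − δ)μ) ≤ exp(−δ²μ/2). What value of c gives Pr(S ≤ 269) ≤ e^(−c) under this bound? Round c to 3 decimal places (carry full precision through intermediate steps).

26.868

Write 269 = (1 − δ)μ, so δ = 1 − 269/419.064 = 0.3580933…
Then the exponent is δ²μ/2 = (μ − 269)²/(2μ) = 26.868455.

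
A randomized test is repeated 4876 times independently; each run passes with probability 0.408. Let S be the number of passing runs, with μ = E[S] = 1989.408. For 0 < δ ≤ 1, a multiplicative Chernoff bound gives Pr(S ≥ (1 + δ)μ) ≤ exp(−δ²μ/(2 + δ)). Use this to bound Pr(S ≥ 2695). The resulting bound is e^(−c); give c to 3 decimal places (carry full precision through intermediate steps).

106.280

Write 2695 = (1 + δ)μ, so δ = 2695/1989.408 − 1 = 0.3546744…
Then the exponent is δ²μ/(2 + δ) = (2695 − μ)² / (μ·(2 + δ)) = 106.280254.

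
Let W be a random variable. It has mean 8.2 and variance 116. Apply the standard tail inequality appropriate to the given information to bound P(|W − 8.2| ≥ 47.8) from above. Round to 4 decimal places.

Mean and variance are known, so Chebyshev's inequality applies.
Chebyshev: P(|W − μ| ≥ t) ≤ Var(W)/t².
Bound = 116 / 2284.84 = 0.0508.

0.0508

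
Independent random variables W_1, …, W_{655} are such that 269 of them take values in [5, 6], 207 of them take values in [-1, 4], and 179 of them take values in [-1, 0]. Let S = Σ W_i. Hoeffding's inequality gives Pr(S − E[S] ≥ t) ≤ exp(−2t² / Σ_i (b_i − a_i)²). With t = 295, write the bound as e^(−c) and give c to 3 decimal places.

30.953

Σ(b_i − a_i)² = 269·1² + 207·5² + 179·1² = 5623.
c = 2t² / 5623 = 2·295² / 5623 = 30.9532.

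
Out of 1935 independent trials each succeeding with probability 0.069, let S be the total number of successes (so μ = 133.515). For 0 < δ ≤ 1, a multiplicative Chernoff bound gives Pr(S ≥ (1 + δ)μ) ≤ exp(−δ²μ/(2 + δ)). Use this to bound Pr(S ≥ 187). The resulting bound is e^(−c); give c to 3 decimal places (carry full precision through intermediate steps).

8.925

Write 187 = (1 + δ)μ, so δ = 187/133.515 − 1 = 0.4005917…
Then the exponent is δ²μ/(2 + δ) = (187 − μ)² / (μ·(2 + δ)) = 8.925152.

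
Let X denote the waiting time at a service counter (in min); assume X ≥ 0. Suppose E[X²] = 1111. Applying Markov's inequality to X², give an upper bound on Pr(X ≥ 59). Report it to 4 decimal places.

Since X ≥ 0, the event {X ≥ 59} is the same as {X² ≥ 3481}.
Markov's inequality applied to X² gives Pr(X² ≥ 3481) ≤ E[X²]/3481 = 1111/3481 = 0.3192.

0.3192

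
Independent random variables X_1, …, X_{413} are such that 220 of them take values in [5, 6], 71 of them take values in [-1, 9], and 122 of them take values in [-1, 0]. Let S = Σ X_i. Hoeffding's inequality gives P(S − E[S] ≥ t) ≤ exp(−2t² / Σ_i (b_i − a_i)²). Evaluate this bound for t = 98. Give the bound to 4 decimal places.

Σ(b_i − a_i)² = 220·1² + 71·10² + 122·1² = 7442.
Exponent = 2·98² / 7442 = 2.58103.
Bound = exp(−2.58103) = 0.07570.

0.0757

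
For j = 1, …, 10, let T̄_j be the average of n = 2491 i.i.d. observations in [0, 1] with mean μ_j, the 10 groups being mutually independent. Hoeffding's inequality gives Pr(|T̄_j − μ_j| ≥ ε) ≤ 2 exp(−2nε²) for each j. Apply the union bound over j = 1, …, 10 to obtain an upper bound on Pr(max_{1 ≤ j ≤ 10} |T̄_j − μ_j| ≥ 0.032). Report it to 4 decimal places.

0.1217

Per-experiment Hoeffding bound: 2·exp(−2·2491·0.032²) = 2·exp(−5.10157) = 0.012174.
Union bound over 10 events: 10·0.012174 = 0.12174.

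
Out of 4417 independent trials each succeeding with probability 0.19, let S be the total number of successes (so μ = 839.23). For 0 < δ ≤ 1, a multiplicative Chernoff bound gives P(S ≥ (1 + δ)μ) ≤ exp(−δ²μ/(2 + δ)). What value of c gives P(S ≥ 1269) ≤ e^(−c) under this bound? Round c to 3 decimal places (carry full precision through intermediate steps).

Write 1269 = (1 + δ)μ, so δ = 1269/839.23 − 1 = 0.5121004…
Then the exponent is δ²μ/(2 + δ) = (1269 − μ)² / (μ·(2 + δ)) = 87.610106.

87.610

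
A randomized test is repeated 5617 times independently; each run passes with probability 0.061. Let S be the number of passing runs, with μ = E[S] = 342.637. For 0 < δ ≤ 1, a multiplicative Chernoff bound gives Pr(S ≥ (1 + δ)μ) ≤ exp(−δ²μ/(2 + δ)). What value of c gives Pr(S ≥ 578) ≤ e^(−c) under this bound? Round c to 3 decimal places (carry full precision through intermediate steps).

60.171

Write 578 = (1 + δ)μ, so δ = 578/342.637 − 1 = 0.6869165…
Then the exponent is δ²μ/(2 + δ) = (578 − μ)² / (μ·(2 + δ)) = 60.171101.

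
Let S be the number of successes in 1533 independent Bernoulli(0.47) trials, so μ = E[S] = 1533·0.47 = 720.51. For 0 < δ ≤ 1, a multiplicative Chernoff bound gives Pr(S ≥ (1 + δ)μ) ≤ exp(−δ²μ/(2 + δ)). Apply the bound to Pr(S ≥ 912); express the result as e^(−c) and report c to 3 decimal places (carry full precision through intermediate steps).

Write 912 = (1 + δ)μ, so δ = 912/720.51 − 1 = 0.2657701…
Then the exponent is δ²μ/(2 + δ) = (912 − μ)² / (μ·(2 + δ)) = 22.461375.

22.461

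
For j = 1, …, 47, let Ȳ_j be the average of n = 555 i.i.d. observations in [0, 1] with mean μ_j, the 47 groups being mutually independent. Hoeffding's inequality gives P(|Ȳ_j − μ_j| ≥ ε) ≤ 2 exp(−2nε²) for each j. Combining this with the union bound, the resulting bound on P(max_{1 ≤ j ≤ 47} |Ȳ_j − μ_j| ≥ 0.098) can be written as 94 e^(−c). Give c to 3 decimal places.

10.660

Union bound over the 47 events: P(max_{1 ≤ j ≤ 47} |Ȳ_j − μ_j| ≥ 0.098) ≤ 47·2·exp(−2nε²) = 94 exp(−2·555·0.098²).
So c = 2·555·0.098² = 10.6604.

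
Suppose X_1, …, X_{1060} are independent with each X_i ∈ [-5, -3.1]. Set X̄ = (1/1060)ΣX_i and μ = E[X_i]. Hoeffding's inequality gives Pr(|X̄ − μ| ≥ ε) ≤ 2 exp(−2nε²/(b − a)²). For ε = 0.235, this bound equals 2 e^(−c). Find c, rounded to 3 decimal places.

c = 2nε²/(b − a)² = 2·1060·0.235² / 1.9² = 32.4313.

32.431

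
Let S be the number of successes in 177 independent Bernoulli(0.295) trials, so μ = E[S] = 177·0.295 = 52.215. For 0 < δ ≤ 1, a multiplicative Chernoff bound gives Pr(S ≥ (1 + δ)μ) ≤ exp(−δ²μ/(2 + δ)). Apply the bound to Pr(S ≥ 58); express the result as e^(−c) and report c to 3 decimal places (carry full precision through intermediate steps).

0.304

Write 58 = (1 + δ)μ, so δ = 58/52.215 − 1 = 0.1107919…
Then the exponent is δ²μ/(2 + δ) = (58 − μ)² / (μ·(2 + δ)) = 0.303645.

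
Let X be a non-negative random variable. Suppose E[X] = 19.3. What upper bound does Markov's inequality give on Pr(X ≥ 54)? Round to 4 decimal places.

0.3574

Markov's inequality: for a non-negative random variable, Pr(X ≥ a) ≤ E[X]/a.
Here E[X] = 19.3 and a = 54, so the bound is 19.3/54 = 0.3574.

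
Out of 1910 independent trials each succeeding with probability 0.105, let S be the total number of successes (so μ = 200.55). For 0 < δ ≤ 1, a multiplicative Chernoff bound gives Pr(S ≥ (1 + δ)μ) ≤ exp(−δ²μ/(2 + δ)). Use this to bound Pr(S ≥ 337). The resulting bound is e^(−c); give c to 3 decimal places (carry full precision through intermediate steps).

34.636

Write 337 = (1 + δ)μ, so δ = 337/200.55 − 1 = 0.680379…
Then the exponent is δ²μ/(2 + δ) = (337 − μ)² / (μ·(2 + δ)) = 34.636039.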